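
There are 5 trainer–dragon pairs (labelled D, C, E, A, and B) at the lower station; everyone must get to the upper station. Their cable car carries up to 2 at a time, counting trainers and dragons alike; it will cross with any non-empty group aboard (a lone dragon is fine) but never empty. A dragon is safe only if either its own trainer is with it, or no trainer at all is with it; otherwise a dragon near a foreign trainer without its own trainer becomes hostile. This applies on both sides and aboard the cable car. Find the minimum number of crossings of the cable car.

impossible

Following every safe sequence of crossings from the start, the most of the 10 that can be at the upper station as the cable car arrives there on crossings 1, 3, 5, 7 is 2, 3, 4, 5 respectively; the best ever achieved is 5 of 10.
From crossing 9 on, no configuration arises that was not already reachable earlier: only 82 distinct safe configurations (who is on which side, and where the cable car is) can ever be reached, none of them has everyone across, and every continuation just revisits them. So no valid plan exists.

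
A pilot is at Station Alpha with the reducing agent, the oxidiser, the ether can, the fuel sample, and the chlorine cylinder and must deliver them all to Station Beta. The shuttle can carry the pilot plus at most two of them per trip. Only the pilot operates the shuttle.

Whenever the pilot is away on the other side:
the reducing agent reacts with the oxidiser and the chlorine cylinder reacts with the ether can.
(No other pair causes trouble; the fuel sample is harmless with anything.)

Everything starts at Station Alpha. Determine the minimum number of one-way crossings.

5

Counting alone: the pilot can take at most 2 across per trip to Station Beta, so moving all 5 needs at least 3 loaded trips out, with a return between consecutive ones — at least 5 crossings.
The plan below uses exactly 5 crossings, so it is optimal:
1. Pilot goes to Station Beta with the ether can and the reducing agent.  [Station Alpha: the chlorine cylinder, the fuel sample, the oxidiser | Station Beta: the ether can, the reducing agent]
2. Pilot goes back to Station Alpha alone.  [Station Alpha: the chlorine cylinder, the fuel sample, the oxidiser | Station Beta: the ether can, the reducing agent]
3. Pilot goes to Station Beta with the fuel sample.  [Station Alpha: the chlorine cylinder, the oxidiser | Station Beta: the ether can, the fuel sample, the reducing agent]
4. Pilot goes back to Station Alpha alone.  [Station Alpha: the chlorine cylinder, the oxidiser | Station Beta: the ether can, the fuel sample, the reducing agent]
5. Pilot goes to Station Beta with the chlorine cylinder and the oxidiser.  [Station Alpha: — | Station Beta: the chlorine cylinder, the ether can, the fuel sample, the oxidiser, the reducing agent]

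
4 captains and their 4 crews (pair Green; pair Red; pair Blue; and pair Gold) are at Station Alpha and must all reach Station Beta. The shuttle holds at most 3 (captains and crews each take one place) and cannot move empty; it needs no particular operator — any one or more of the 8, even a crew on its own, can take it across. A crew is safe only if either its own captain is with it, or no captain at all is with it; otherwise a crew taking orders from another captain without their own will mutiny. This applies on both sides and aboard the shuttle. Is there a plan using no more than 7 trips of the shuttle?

Counting alone: each trip to Station Beta takes at most 3 across and each return brings at least 1 back, so after t trips out (and t−1 returns) at most 3t − (t−1) of the 8 are across; that first reaches 8 at t = 4, so at least 7 crossings are needed.
The safety rule pushes this higher. Following every safe sequence of crossings, the most of the 8 that can be at Station Beta as the shuttle arrives there on crossing 7 is 7 — never all 8.
So the move cannot be finished within 7 crossings. (The shortest complete plan takes 9:)
1. captain Green and crew Green cross → Station Beta.
2. captain Green crosses ← Station Alpha.
3. captain Green, captain Red, and crew Red cross → Station Beta.
4. captain Green and crew Green cross ← Station Alpha.
5. captain Blue, captain Gold, and captain Green cross → Station Beta.
6. crew Red crosses ← Station Alpha.
7. crew Green and crew Red cross → Station Beta.
8. crew Green crosses ← Station Alpha.
9. crew Blue, crew Gold, and crew Green cross → Station Beta.

No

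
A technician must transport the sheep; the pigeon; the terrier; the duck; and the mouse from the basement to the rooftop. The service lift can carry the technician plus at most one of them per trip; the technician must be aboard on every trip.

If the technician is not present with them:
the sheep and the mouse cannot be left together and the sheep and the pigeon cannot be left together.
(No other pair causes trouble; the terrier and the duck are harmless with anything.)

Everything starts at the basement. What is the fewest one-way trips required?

Counting alone: the technician can take at most 1 across per trip to the rooftop, so moving all 5 needs at least 5 loaded trips out, with a return between consecutive ones — at least 9 crossings.
The safety rule pushes this higher. Following every safe sequence of crossings, the most of the 5 that can be at the rooftop as the service lift arrives there on crossing 9 is 4 — never all 5.
So no plan with fewer than 11 crossings exists, and this one achieves 11:
1. Technician goes to the rooftop with the sheep.  [the basement: the duck, the mouse, the pigeon, the terrier | the rooftop: the sheep]
2. Technician goes back to the basement alone.  [the basement: the duck, the mouse, the pigeon, the terrier | the rooftop: the sheep]
3. Technician goes to the rooftop with the pigeon.  [the basement: the duck, the mouse, the terrier | the rooftop: the pigeon, the sheep]
4. Technician goes back to the basement with the sheep.  [the basement: the duck, the mouse, the sheep, the terrier | the rooftop: the pigeon]
5. Technician goes to the rooftop with the mouse.  [the basement: the duck, the sheep, the terrier | the rooftop: the mouse, the pigeon]
6. Technician goes back to the basement alone.  [the basement: the duck, the sheep, the terrier | the rooftop: the mouse, the pigeon]
7. Technician goes to the rooftop with the terrier.  [the basement: the duck, the sheep | the rooftop: the mouse, the pigeon, the terrier]
8. Technician goes back to the basement alone.  [the basement: the duck, the sheep | the rooftop: the mouse, the pigeon, the terrier]
9. Technician goes to the rooftop with the duck.  [the basement: the sheep | the rooftop: the duck, the mouse, the pigeon, the terrier]
10. Technician goes back to the basement alone.  [the basement: the sheep | the rooftop: the duck, the mouse, the pigeon, the terrier]
11. Technician goes to the rooftop with the sheep.  [the basement: — | the rooftop: the duck, the mouse, the pigeon, the sheep, the terrier]

11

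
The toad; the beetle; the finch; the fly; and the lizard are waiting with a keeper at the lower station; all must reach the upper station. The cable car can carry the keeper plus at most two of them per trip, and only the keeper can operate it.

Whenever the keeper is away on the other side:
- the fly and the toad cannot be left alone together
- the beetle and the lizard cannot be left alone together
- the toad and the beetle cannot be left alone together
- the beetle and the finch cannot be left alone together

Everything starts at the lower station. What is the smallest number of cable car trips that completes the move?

Counting alone: the keeper can take at most 2 across per trip to the upper station, so moving all 5 needs at least 3 loaded trips out, with a return between consecutive ones — at least 5 crossings.
The plan below uses exactly 5 crossings, so it is optimal:
1. Keeper goes to the upper station with the beetle and the toad.  [the lower station: the finch, the fly, the lizard | the upper station: the beetle, the toad]
2. Keeper goes back to the lower station with the beetle.  [the lower station: the beetle, the finch, the fly, the lizard | the upper station: the toad]
3. Keeper goes to the upper station with the finch and the lizard.  [the lower station: the beetle, the fly | the upper station: the finch, the lizard, the toad]
4. Keeper goes back to the lower station alone.  [the lower station: the beetle, the fly | the upper station: the finch, the lizard, the toad]
5. Keeper goes to the upper station with the beetle and the fly.  [the lower station: — | the upper station: the beetle, the finch, the fly, the lizard, the toad]

5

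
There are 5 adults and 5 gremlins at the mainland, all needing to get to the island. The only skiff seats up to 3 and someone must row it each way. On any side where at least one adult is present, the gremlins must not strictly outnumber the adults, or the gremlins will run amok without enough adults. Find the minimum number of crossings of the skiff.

Counting alone: each trip to the island takes at most 3 across and each return brings at least 1 back, so after t trips out (and t−1 returns) at most 3t − (t−1) of the 10 are across; that first reaches 10 at t = 5, so at least 9 crossings are needed.
The safety rule pushes this higher. Following every safe sequence of crossings, the most of the 10 that can be at the island as the skiff arrives there on crossing 9 is 9 — never all 10.
So no plan with fewer than 11 crossings exists, and this one achieves 11:
1. 2 gremlins → the island.  (the mainland: 5A 3G; the island: 0A 2G)
2. 1 gremlin ← the mainland.  (the mainland: 5A 4G; the island: 0A 1G)
3. 3 gremlins → the island.  (the mainland: 5A 1G; the island: 0A 4G)
4. 1 gremlin ← the mainland.  (the mainland: 5A 2G; the island: 0A 3G)
5. 3 adults → the island.  (the mainland: 2A 2G; the island: 3A 3G)
6. 1 adult and 1 gremlin ← the mainland.  (the mainland: 3A 3G; the island: 2A 2G)
7. 3 adults → the island.  (the mainland: 0A 3G; the island: 5A 2G)
8. 1 gremlin ← the mainland.  (the mainland: 0A 4G; the island: 5A 1G)
9. 2 gremlins → the island.  (the mainland: 0A 2G; the island: 5A 3G)
10. 1 gremlin ← the mainland.  (the mainland: 0A 3G; the island: 5A 2G)
11. 3 gremlins → the island.  (the mainland: 0A 0G; the island: 5A 5G)

11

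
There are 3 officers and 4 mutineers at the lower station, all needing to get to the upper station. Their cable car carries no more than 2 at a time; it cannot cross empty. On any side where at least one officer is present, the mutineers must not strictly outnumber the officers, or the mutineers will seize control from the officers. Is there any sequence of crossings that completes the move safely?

No

The mutineers already outnumber the officers at the lower station before anyone moves, so the starting position itself is disallowed.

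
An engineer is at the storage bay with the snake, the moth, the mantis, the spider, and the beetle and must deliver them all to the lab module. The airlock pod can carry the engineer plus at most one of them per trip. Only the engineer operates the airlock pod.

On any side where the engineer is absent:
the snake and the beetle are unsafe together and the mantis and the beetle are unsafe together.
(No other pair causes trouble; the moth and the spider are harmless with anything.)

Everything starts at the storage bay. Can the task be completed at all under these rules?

Yes

1. Engineer goes to the lab module with the beetle.  [the storage bay: the mantis, the moth, the snake, the spider | the lab module: the beetle]
2. Engineer goes back to the storage bay alone.  [the storage bay: the mantis, the moth, the snake, the spider | the lab module: the beetle]
3. Engineer goes to the lab module with the snake.  [the storage bay: the mantis, the moth, the spider | the lab module: the beetle, the snake]
4. Engineer goes back to the storage bay with the beetle.  [the storage bay: the beetle, the mantis, the moth, the spider | the lab module: the snake]
5. Engineer goes to the lab module with the mantis.  [the storage bay: the beetle, the moth, the spider | the lab module: the mantis, the snake]
6. Engineer goes back to the storage bay alone.  [the storage bay: the beetle, the moth, the spider | the lab module: the mantis, the snake]
7. Engineer goes to the lab module with the moth.  [the storage bay: the beetle, the spider | the lab module: the mantis, the moth, the snake]
8. Engineer goes back to the storage bay alone.  [the storage bay: the beetle, the spider | the lab module: the mantis, the moth, the snake]
9. Engineer goes to the lab module with the spider.  [the storage bay: the beetle | the lab module: the mantis, the moth, the snake, the spider]
10. Engineer goes back to the storage bay alone.  [the storage bay: the beetle | the lab module: the mantis, the moth, the snake, the spider]
11. Engineer goes to the lab module with the beetle.  [the storage bay: — | the lab module: the beetle, the mantis, the moth, the snake, the spider]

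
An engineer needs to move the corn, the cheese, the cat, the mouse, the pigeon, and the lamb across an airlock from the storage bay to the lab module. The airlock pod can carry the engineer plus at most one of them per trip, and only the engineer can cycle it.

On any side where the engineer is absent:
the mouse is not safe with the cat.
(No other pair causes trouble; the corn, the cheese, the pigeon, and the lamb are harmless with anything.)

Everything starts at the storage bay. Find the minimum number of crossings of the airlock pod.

Counting alone: the engineer can take at most 1 across per trip to the lab module, so moving all 6 needs at least 6 loaded trips out, with a return between consecutive ones — at least 11 crossings.
The plan below uses exactly 11 crossings, so it is optimal:
1. Engineer goes to the lab module with the cat.
2. Engineer goes back to the storage bay alone.
3. Engineer goes to the lab module with the corn.
4. Engineer goes back to the storage bay alone.
5. Engineer goes to the lab module with the cheese.
6. Engineer goes back to the storage bay alone.
7. Engineer goes to the lab module with the pigeon.
8. Engineer goes back to the storage bay alone.
9. Engineer goes to the lab module with the lamb.
10. Engineer goes back to the storage bay alone.
11. Engineer goes to the lab module with the mouse.

11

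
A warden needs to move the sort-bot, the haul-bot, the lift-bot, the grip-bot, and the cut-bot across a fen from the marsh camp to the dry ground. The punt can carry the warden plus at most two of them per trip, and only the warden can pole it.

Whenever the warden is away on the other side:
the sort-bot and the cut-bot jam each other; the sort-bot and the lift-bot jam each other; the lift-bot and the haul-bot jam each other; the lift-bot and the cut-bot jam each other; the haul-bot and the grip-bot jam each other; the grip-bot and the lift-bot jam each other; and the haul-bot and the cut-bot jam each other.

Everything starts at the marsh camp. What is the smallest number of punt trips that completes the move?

Whatever the first load, the items left behind include a forbidden pair without the warden. No opening move is safe, so no plan exists.

impossible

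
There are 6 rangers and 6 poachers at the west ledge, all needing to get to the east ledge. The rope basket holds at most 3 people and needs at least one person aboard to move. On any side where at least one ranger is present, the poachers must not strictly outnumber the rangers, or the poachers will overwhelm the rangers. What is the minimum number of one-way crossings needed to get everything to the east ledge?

Following every safe sequence of crossings from the start, the most of the 12 that can be at the east ledge as the rope basket arrives there on crossings 1, 3, 5 is 3, 5, 6 respectively; the best ever achieved is 6 of 12.
From crossing 7 on, no configuration arises that was not already reachable earlier: only 17 distinct safe configurations (who is on which side, and where the rope basket is) can ever be reached, none of them has everyone across, and every continuation just revisits them. They are: 0 rangers + 0 poachers across (rope basket back at the start); 0 rangers + 1 poacher across (rope basket there); 0 rangers + 1 poacher across (rope basket back at the start); 0 rangers + 2 poachers across (rope basket there); 0 rangers + 2 poachers across (rope basket back at the start); 0 rangers + 3 poachers across (rope basket there); 0 rangers + 3 poachers across (rope basket back at the start); 0 rangers + 4 poachers across (rope basket there); 0 rangers + 4 poachers across (rope basket back at the start); 0 rangers + 5 poachers across (rope basket there); 0 rangers + 5 poachers across (rope basket back at the start); 0 rangers + 6 poachers across (rope basket there); 1 ranger + 1 poacher across (rope basket there); 1 ranger + 1 poacher across (rope basket back at the start); 2 rangers + 2 poachers across (rope basket there); 2 rangers + 2 poachers across (rope basket back at the start); 3 rangers + 3 poachers across (rope basket there). So no valid plan exists.

impossible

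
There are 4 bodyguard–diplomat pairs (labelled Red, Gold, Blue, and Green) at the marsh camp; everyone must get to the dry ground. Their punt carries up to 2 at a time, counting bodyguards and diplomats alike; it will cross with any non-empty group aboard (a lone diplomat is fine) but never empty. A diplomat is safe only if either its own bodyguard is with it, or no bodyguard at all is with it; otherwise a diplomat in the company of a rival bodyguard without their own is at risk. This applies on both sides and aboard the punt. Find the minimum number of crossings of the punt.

Following every safe sequence of crossings from the start, the most of the 8 that can be at the dry ground as the punt arrives there on crossings 1, 3, 5 is 2, 3, 4 respectively; the best ever achieved is 4 of 8.
From crossing 7 on, no configuration arises that was not already reachable earlier: only 44 distinct safe configurations (who is on which side, and where the punt is) can ever be reached, none of them has everyone across, and every continuation just revisits them. So no valid plan exists.

impossible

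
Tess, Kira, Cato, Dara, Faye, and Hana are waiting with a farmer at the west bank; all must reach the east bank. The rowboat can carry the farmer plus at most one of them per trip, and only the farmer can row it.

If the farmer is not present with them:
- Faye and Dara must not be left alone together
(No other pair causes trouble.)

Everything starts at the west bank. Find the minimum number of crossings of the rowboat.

Counting alone: the farmer can take at most 1 across per trip to the east bank, so moving all 6 needs at least 6 loaded trips out, with a return between consecutive ones — at least 11 crossings.
The plan below uses exactly 11 crossings, so it is optimal:
1. Farmer goes to the east bank with Dara.
2. Farmer goes back to the west bank alone.
3. Farmer goes to the east bank with Tess.
4. Farmer goes back to the west bank alone.
5. Farmer goes to the east bank with Kira.
6. Farmer goes back to the west bank alone.
7. Farmer goes to the east bank with Cato.
8. Farmer goes back to the west bank alone.
9. Farmer goes to the east bank with Hana.
10. Farmer goes back to the west bank alone.
11. Farmer goes to the east bank with Faye.

11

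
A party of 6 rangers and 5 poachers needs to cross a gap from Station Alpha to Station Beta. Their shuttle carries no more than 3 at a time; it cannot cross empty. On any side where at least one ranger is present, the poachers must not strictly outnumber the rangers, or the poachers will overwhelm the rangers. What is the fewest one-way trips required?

9

Counting alone: each trip to Station Beta takes at most 3 across and each return brings at least 1 back, so after t trips out (and t−1 returns) at most 3t − (t−1) of the 11 are across; that first reaches 11 at t = 5, so at least 9 crossings are needed.
The plan below uses exactly 9 crossings, so it is optimal:
1. 3 poachers → Station Beta.  (Station Alpha: 6R 2P; Station Beta: 0R 3P)
2. 1 poacher ← Station Alpha.  (Station Alpha: 6R 3P; Station Beta: 0R 2P)
3. 3 rangers → Station Beta.  (Station Alpha: 3R 3P; Station Beta: 3R 2P)
4. 1 ranger ← Station Alpha.  (Station Alpha: 4R 3P; Station Beta: 2R 2P)
5. 2 rangers and 1 poacher → Station Beta.  (Station Alpha: 2R 2P; Station Beta: 4R 3P)
6. 1 ranger ← Station Alpha.  (Station Alpha: 3R 2P; Station Beta: 3R 3P)
7. 2 rangers and 1 poacher → Station Beta.  (Station Alpha: 1R 1P; Station Beta: 5R 4P)
8. 1 ranger ← Station Alpha.  (Station Alpha: 2R 1P; Station Beta: 4R 4P)
9. 2 rangers and 1 poacher → Station Beta.  (Station Alpha: 0R 0P; Station Beta: 6R 5P)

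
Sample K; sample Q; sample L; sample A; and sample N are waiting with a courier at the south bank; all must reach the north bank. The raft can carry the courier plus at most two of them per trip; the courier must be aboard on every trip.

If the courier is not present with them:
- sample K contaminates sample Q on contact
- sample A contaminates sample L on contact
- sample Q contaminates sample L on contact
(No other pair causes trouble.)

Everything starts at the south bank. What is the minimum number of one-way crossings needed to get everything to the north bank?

5

Counting alone: the courier can take at most 2 across per trip to the north bank, so moving all 5 needs at least 3 loaded trips out, with a return between consecutive ones — at least 5 crossings.
The plan below uses exactly 5 crossings, so it is optimal:
1. Courier goes to the north bank with sample K and sample L.  [the south bank: sample A, sample N, sample Q | the north bank: sample K, sample L]
2. Courier goes back to the south bank alone.  [the south bank: sample A, sample N, sample Q | the north bank: sample K, sample L]
3. Courier goes to the north bank with sample N.  [the south bank: sample A, sample Q | the north bank: sample K, sample L, sample N]
4. Courier goes back to the south bank alone.  [the south bank: sample A, sample Q | the north bank: sample K, sample L, sample N]
5. Courier goes to the north bank with sample A and sample Q.  [the south bank: — | the north bank: sample A, sample K, sample L, sample N, sample Q]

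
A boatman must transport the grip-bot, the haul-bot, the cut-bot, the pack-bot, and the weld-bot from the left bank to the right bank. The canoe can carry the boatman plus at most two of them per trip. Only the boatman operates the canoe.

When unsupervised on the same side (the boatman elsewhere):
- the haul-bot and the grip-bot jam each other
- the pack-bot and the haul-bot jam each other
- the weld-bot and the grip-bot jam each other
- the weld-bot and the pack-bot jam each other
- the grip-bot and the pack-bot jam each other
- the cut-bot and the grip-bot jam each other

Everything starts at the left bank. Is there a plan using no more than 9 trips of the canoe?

Yes — this plan uses 7 crossings (≤ 9):
1. Boatman goes to the right bank with the grip-bot and the pack-bot.
2. Boatman goes back to the left bank with the grip-bot.
3. Boatman goes to the right bank with the cut-bot and the grip-bot.
4. Boatman goes back to the left bank with the grip-bot.
5. Boatman goes to the right bank with the haul-bot and the weld-bot.
6. Boatman goes back to the left bank with the pack-bot.
7. Boatman goes to the right bank with the grip-bot and the pack-bot.

Yes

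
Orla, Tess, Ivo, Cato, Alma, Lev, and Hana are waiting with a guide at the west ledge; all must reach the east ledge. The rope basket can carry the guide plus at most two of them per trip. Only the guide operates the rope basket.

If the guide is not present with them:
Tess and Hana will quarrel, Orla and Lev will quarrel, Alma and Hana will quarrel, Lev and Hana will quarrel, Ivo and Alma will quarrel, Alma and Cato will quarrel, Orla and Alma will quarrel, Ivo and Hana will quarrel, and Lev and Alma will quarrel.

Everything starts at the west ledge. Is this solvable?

Whatever the first load, the items left behind include a forbidden pair without the guide. No opening move is safe, so no plan exists.

No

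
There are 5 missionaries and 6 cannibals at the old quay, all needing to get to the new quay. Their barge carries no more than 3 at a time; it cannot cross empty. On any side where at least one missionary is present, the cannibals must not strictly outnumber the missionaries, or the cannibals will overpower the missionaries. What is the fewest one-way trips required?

The cannibals already outnumber the missionaries at the old quay before anyone moves, so the starting position itself is disallowed.

impossible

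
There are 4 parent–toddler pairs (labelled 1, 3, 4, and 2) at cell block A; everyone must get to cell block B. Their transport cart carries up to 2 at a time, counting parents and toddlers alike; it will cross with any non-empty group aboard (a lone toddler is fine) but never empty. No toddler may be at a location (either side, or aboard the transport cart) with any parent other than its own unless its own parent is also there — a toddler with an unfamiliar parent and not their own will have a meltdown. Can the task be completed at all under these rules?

No

Following every safe sequence of crossings from the start, the most of the 8 that can be at cell block B as the transport cart arrives there on crossings 1, 3, 5 is 2, 3, 4 respectively; the best ever achieved is 4 of 8.
From crossing 7 on, no configuration arises that was not already reachable earlier: only 44 distinct safe configurations (who is on which side, and where the transport cart is) can ever be reached, none of them has everyone across, and every continuation just revisits them. So no valid plan exists.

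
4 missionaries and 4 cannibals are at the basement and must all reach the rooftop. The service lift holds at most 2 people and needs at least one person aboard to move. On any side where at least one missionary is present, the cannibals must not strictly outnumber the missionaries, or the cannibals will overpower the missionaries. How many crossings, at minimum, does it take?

impossible

Following every safe sequence of crossings from the start, the most of the 8 that can be at the rooftop as the service lift arrives there on crossings 1, 3, 5 is 2, 3, 4 respectively; the best ever achieved is 4 of 8.
From crossing 7 on, no configuration arises that was not already reachable earlier: only 11 distinct safe configurations (who is on which side, and where the service lift is) can ever be reached, none of them has everyone across, and every continuation just revisits them. They are: 0 missionaries + 0 cannibals across (service lift back at the start); 0 missionaries + 1 cannibal across (service lift there); 0 missionaries + 1 cannibal across (service lift back at the start); 0 missionaries + 2 cannibals across (service lift there); 0 missionaries + 2 cannibals across (service lift back at the start); 0 missionaries + 3 cannibals across (service lift there); 0 missionaries + 3 cannibals across (service lift back at the start); 0 missionaries + 4 cannibals across (service lift there); 1 missionary + 1 cannibal across (service lift there); 1 missionary + 1 cannibal across (service lift back at the start); 2 missionaries + 2 cannibals across (service lift there). So no valid plan exists.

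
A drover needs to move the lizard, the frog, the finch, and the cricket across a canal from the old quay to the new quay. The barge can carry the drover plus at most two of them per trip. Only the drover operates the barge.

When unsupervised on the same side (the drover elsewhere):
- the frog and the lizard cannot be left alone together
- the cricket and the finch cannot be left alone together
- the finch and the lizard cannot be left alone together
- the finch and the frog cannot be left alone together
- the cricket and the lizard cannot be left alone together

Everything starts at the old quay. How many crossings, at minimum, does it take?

Counting alone: the drover can take at most 2 across per trip to the new quay, so moving all 4 needs at least 2 loaded trips out, with a return between consecutive ones — at least 3 crossings.
The safety rule pushes this higher. Following every safe sequence of crossings, the most of the 4 that can be at the new quay as the barge arrives there on crossing 3 is 3 — never all 4.
So no plan with fewer than 5 crossings exists, and this one achieves 5:
1. Drover goes to the new quay with the finch and the lizard.
2. Drover goes back to the old quay with the lizard.
3. Drover goes to the new quay with the cricket and the frog.
4. Drover goes back to the old quay with the finch.
5. Drover goes to the new quay with the finch and the lizard.

5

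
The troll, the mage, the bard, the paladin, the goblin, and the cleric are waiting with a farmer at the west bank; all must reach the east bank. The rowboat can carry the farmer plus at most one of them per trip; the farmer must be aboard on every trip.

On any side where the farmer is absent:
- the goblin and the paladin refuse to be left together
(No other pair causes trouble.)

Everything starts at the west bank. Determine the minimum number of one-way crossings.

11

Counting alone: the farmer can take at most 1 across per trip to the east bank, so moving all 6 needs at least 6 loaded trips out, with a return between consecutive ones — at least 11 crossings.
The plan below uses exactly 11 crossings, so it is optimal:
1. Farmer goes to the east bank with the paladin.  [the west bank: the bard, the cleric, the goblin, the mage, the troll | the east bank: the paladin]
2. Farmer goes back to the west bank alone.  [the west bank: the bard, the cleric, the goblin, the mage, the troll | the east bank: the paladin]
3. Farmer goes to the east bank with the troll.  [the west bank: the bard, the cleric, the goblin, the mage | the east bank: the paladin, the troll]
4. Farmer goes back to the west bank alone.  [the west bank: the bard, the cleric, the goblin, the mage | the east bank: the paladin, the troll]
5. Farmer goes to the east bank with the mage.  [the west bank: the bard, the cleric, the goblin | the east bank: the mage, the paladin, the troll]
6. Farmer goes back to the west bank alone.  [the west bank: the bard, the cleric, the goblin | the east bank: the mage, the paladin, the troll]
7. Farmer goes to the east bank with the bard.  [the west bank: the cleric, the goblin | the east bank: the bard, the mage, the paladin, the troll]
8. Farmer goes back to the west bank alone.  [the west bank: the cleric, the goblin | the east bank: the bard, the mage, the paladin, the troll]
9. Farmer goes to the east bank with the cleric.  [the west bank: the goblin | the east bank: the bard, the cleric, the mage, the paladin, the troll]
10. Farmer goes back to the west bank alone.  [the west bank: the goblin | the east bank: the bard, the cleric, the mage, the paladin, the troll]
11. Farmer goes to the east bank with the goblin.  [the west bank: — | the east bank: the bard, the cleric, the goblin, the mage, the paladin, the troll]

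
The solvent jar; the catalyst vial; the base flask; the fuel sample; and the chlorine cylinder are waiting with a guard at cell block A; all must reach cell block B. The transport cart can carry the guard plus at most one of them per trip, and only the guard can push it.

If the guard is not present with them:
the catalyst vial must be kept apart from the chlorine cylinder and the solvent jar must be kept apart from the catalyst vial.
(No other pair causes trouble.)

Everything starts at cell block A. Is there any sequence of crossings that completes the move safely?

1. Guard goes to cell block B with the catalyst vial.  [cell block A: the base flask, the chlorine cylinder, the fuel sample, the solvent jar | cell block B: the catalyst vial]
2. Guard goes back to cell block A alone.  [cell block A: the base flask, the chlorine cylinder, the fuel sample, the solvent jar | cell block B: the catalyst vial]
3. Guard goes to cell block B with the solvent jar.  [cell block A: the base flask, the chlorine cylinder, the fuel sample | cell block B: the catalyst vial, the solvent jar]
4. Guard goes back to cell block A with the catalyst vial.  [cell block A: the base flask, the catalyst vial, the chlorine cylinder, the fuel sample | cell block B: the solvent jar]
5. Guard goes to cell block B with the chlorine cylinder.  [cell block A: the base flask, the catalyst vial, the fuel sample | cell block B: the chlorine cylinder, the solvent jar]
6. Guard goes back to cell block A alone.  [cell block A: the base flask, the catalyst vial, the fuel sample | cell block B: the chlorine cylinder, the solvent jar]
7. Guard goes to cell block B with the base flask.  [cell block A: the catalyst vial, the fuel sample | cell block B: the base flask, the chlorine cylinder, the solvent jar]
8. Guard goes back to cell block A alone.  [cell block A: the catalyst vial, the fuel sample | cell block B: the base flask, the chlorine cylinder, the solvent jar]
9. Guard goes to cell block B with the fuel sample.  [cell block A: the catalyst vial | cell block B: the base flask, the chlorine cylinder, the fuel sample, the solvent jar]
10. Guard goes back to cell block A alone.  [cell block A: the catalyst vial | cell block B: the base flask, the chlorine cylinder, the fuel sample, the solvent jar]
11. Guard goes to cell block B with the catalyst vial.  [cell block A: — | cell block B: the base flask, the catalyst vial, the chlorine cylinder, the fuel sample, the solvent jar]

Yes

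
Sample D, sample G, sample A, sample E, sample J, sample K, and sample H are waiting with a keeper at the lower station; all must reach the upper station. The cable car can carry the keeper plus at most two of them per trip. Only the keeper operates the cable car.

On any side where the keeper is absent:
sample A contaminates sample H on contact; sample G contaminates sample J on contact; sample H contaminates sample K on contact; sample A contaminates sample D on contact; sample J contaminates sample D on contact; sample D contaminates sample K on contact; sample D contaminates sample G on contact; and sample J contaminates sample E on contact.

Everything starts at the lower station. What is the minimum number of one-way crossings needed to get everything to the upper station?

Whatever the first load, the items left behind include a forbidden pair without the keeper. No opening move is safe, so no plan exists.

impossible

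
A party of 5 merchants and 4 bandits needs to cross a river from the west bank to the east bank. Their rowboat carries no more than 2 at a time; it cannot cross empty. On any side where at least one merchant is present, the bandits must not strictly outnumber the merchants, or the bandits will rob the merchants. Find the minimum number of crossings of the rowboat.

Counting alone: each trip to the east bank takes at most 2 across and each return brings at least 1 back, so after t trips out (and t−1 returns) at most 2t − (t−1) of the 9 are across; that first reaches 9 at t = 8, so at least 15 crossings are needed.
The plan below uses exactly 15 crossings, so it is optimal:
1. 2 bandits → the east bank.  (the west bank: 5M 2B; the east bank: 0M 2B)
2. 1 bandit ← the west bank.  (the west bank: 5M 3B; the east bank: 0M 1B)
3. 2 bandits → the east bank.  (the west bank: 5M 1B; the east bank: 0M 3B)
4. 1 bandit ← the west bank.  (the west bank: 5M 2B; the east bank: 0M 2B)
5. 2 merchants → the east bank.  (the west bank: 3M 2B; the east bank: 2M 2B)
6. 1 bandit ← the west bank.  (the west bank: 3M 3B; the east bank: 2M 1B)
7. 1 merchant and 1 bandit → the east bank.  (the west bank: 2M 2B; the east bank: 3M 2B)
8. 1 merchant ← the west bank.  (the west bank: 3M 2B; the east bank: 2M 2B)
9. 1 merchant and 1 bandit → the east bank.  (the west bank: 2M 1B; the east bank: 3M 3B)
10. 1 bandit ← the west bank.  (the west bank: 2M 2B; the east bank: 3M 2B)
11. 1 merchant and 1 bandit → the east bank.  (the west bank: 1M 1B; the east bank: 4M 3B)
12. 1 merchant ← the west bank.  (the west bank: 2M 1B; the east bank: 3M 3B)
13. 1 merchant and 1 bandit → the east bank.  (the west bank: 1M 0B; the east bank: 4M 4B)
14. 1 bandit ← the west bank.  (the west bank: 1M 1B; the east bank: 4M 3B)
15. 1 merchant and 1 bandit → the east bank.  (the west bank: 0M 0B; the east bank: 5M 4B)

15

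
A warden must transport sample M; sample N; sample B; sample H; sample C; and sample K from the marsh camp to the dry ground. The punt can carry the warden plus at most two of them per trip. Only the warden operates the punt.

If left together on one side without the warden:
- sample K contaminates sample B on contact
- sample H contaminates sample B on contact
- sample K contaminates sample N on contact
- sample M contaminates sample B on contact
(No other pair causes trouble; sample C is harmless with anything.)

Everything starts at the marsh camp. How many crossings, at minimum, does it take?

Counting alone: the warden can take at most 2 across per trip to the dry ground, so moving all 6 needs at least 3 loaded trips out, with a return between consecutive ones — at least 5 crossings.
The safety rule pushes this higher. Following every safe sequence of crossings, the most of the 6 that can be at the dry ground as the punt arrives there on crossing 5 is 5 — never all 6.
So no plan with fewer than 7 crossings exists, and this one achieves 7:
1. Warden goes to the dry ground with sample B and sample N.  [the marsh camp: sample C, sample H, sample K, sample M | the dry ground: sample B, sample N]
2. Warden goes back to the marsh camp alone.  [the marsh camp: sample C, sample H, sample K, sample M | the dry ground: sample B, sample N]
3. Warden goes to the dry ground with sample C.  [the marsh camp: sample H, sample K, sample M | the dry ground: sample B, sample C, sample N]
4. Warden goes back to the marsh camp alone.  [the marsh camp: sample H, sample K, sample M | the dry ground: sample B, sample C, sample N]
5. Warden goes to the dry ground with sample H and sample M.  [the marsh camp: sample K | the dry ground: sample B, sample C, sample H, sample M, sample N]
6. Warden goes back to the marsh camp with sample B.  [the marsh camp: sample B, sample K | the dry ground: sample C, sample H, sample M, sample N]
7. Warden goes to the dry ground with sample B and sample K.  [the marsh camp: — | the dry ground: sample B, sample C, sample H, sample K, sample M, sample N]

7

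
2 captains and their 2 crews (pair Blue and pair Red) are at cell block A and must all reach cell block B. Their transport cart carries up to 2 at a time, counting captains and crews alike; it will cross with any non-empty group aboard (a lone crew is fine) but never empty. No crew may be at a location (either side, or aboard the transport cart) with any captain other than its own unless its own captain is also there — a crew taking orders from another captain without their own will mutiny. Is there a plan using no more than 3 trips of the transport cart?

No

Counting alone: each trip to cell block B takes at most 2 across and each return brings at least 1 back, so after t trips out (and t−1 returns) at most 2t − (t−1) of the 4 are across; that first reaches 4 at t = 3, so at least 5 crossings are needed.
Since 3 < 5, 3 crossings cannot be enough. (The shortest complete plan in fact takes 5:)
1. captain Blue and crew Blue cross → cell block B.
2. captain Blue crosses ← cell block A.
3. captain Blue and captain Red cross → cell block B.
4. captain Red crosses ← cell block A.
5. captain Red and crew Red cross → cell block B.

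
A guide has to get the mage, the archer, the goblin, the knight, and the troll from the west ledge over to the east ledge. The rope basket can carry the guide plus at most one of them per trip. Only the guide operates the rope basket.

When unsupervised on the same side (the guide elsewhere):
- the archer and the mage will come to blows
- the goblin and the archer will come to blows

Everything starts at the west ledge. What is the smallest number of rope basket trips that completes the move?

Counting alone: the guide can take at most 1 across per trip to the east ledge, so moving all 5 needs at least 5 loaded trips out, with a return between consecutive ones — at least 9 crossings.
The safety rule pushes this higher. Following every safe sequence of crossings, the most of the 5 that can be at the east ledge as the rope basket arrives there on crossing 9 is 4 — never all 5.
So no plan with fewer than 11 crossings exists, and this one achieves 11:
1. Guide goes to the east ledge with the archer.
2. Guide goes back to the west ledge alone.
3. Guide goes to the east ledge with the mage.
4. Guide goes back to the west ledge with the archer.
5. Guide goes to the east ledge with the goblin.
6. Guide goes back to the west ledge alone.
7. Guide goes to the east ledge with the knight.
8. Guide goes back to the west ledge alone.
9. Guide goes to the east ledge with the troll.
10. Guide goes back to the west ledge alone.
11. Guide goes to the east ledge with the archer.

11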